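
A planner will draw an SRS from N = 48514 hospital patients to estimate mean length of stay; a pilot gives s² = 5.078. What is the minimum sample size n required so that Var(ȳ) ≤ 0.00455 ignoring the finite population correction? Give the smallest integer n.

Without fpc, n₀ = s²/D = 5.078/0.00455 = 1116.0440.
Rounding up, n = 1117.

1117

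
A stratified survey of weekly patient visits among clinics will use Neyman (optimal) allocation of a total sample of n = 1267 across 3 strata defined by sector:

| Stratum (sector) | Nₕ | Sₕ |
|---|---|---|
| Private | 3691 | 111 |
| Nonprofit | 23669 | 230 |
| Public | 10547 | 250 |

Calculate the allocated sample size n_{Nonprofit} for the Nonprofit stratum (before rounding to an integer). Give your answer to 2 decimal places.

812.38

Neyman allocation: nₕ = n·NₕSₕ / Σⱼ NⱼSⱼ.
Σ NⱼSⱼ = 3691·111 + 23669·230 + 10547·250 = 8.490321 × 10^6.
n_{Nonprofit} = 1267·23669·230 / (8.490321 × 10^6) = 812.38.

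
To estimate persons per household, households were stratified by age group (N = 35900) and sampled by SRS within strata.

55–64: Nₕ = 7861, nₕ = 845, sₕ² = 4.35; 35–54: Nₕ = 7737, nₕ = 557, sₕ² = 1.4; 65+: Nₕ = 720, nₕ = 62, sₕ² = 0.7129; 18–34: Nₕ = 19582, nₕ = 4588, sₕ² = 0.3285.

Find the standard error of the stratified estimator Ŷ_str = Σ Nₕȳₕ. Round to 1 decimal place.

670.8

Var(Ŷ_str) = Σₕ Nₕ²(1 − fₕ)sₕ²/nₕ.
55–64: 7861²·(1 − 845/7861)·4.35/845 = 283922.57.
35–54: 7737²·(1 − 557/7737)·1.4/557 = 139627.15.
65+: 720²·(1 − 62/720)·0.7129/62 = 5447.4759.
18–34: 19582²·(1 − 4588/19582)·0.3285/4588 = 21022.604.
Sum = 450019.8.
SE = √(450019.8) = 670.8.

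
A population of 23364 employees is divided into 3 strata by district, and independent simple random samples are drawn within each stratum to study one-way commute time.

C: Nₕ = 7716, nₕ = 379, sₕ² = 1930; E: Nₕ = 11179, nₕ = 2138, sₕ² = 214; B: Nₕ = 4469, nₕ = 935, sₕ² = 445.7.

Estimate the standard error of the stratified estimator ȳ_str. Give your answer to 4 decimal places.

0.7486

Var(ȳ_str) = Σₕ Wₕ²(1 − fₕ)sₕ²/nₕ with Wₕ = Nₕ/N, N = 23364.
C: Wₕ = 0.33025167; term = 0.33025167²·(1 − 0.04911871)·1930/379 = 0.52812222.
E: Wₕ = 0.47847115; term = 0.47847115²·(1 − 0.19125145)·214/2138 = 0.018532376.
B: Wₕ = 0.19127718; term = 0.19127718²·(1 − 0.20921906)·445.7/935 = 0.013791564.
Sum = 0.56044616.
SE = √(0.56044616) = 0.7486.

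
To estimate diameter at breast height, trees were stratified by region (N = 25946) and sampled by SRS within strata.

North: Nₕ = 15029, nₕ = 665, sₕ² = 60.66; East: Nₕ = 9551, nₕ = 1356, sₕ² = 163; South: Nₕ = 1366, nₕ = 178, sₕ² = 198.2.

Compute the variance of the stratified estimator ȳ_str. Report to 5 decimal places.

Var(ȳ_str) = Σₕ Wₕ²(1 − fₕ)sₕ²/nₕ with Wₕ = Nₕ/N, N = 25946.
North: Wₕ = 0.57924150; term = 0.57924150²·(1 − 0.04424779)·60.66/665 = 0.029251316.
East: Wₕ = 0.36811069; term = 0.36811069²·(1 − 0.14197466)·163/1356 = 0.013976064.
South: Wₕ = 0.05264781; term = 0.05264781²·(1 − 0.13030747)·198.2/178 = 0.0026841696.
Sum = 0.04591155.

0.04591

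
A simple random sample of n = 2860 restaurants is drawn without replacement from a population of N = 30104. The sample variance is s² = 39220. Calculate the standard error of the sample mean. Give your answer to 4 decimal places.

3.5228

Under SRS without replacement, Var(ȳ) = (1 − f)·s²/n with f = n/N = 2860/30104 = 0.09500399.
Var(ȳ) = (1 − 0.09500399)·39220/2860 = 0.90499601·13.713287 = 12.41047.
SE(ȳ) = √(12.41047) = 3.5228.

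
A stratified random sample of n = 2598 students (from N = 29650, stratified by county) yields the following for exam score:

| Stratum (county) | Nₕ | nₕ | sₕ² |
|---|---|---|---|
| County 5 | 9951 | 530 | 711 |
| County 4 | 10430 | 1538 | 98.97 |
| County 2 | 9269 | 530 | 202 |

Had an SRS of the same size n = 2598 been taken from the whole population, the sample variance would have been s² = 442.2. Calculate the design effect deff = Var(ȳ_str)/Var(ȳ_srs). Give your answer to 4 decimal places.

Var(ȳ_str) = Σ Wₕ²(1−fₕ)sₕ²/nₕ with Wₕ = Nₕ/29650:
  County 5: (9951/29650)²·(1−530/9951)·711/530 = 0.14305665
  County 4: (10430/29650)²·(1−1538/10430)·98.97/1538 = 0.0067886216
  County 2: (9269/29650)²·(1−530/9269)·202/530 = 0.035117268
  → Var(ȳ_str) = 0.18496254.
Var(ȳ_srs) = (1 − 2598/29650)·442.2/2598 = 0.15529386.
deff = 0.18496254 / 0.15529386 = 1.1910.

1.1910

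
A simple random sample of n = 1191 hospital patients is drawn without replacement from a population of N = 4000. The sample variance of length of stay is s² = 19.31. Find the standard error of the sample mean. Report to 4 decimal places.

0.1067

Under SRS without replacement, Var(ȳ) = (1 − f)·s²/n with f = n/N = 1191/4000 = 0.29775000.
Var(ȳ) = (1 − 0.29775000)·19.31/1191 = 0.70225000·0.016213266 = 0.011385766.
SE(ȳ) = √(0.011385766) = 0.1067.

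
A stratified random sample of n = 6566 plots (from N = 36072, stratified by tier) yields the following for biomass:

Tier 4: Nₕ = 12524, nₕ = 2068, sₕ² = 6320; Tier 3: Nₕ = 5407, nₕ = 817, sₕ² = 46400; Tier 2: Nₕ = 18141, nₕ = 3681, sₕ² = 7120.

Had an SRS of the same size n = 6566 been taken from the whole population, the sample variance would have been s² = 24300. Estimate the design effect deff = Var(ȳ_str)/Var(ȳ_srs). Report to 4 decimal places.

Var(ȳ_str) = Σ Wₕ²(1−fₕ)sₕ²/nₕ with Wₕ = Nₕ/36072:
  Tier 4: (12524/36072)²·(1−2068/12524)·6320/2068 = 0.30756346
  Tier 3: (5407/36072)²·(1−817/5407)·46400/817 = 1.0832396
  Tier 2: (18141/36072)²·(1−3681/18141)·7120/3681 = 0.3899449
  → Var(ȳ_str) = 1.780748.
Var(ȳ_srs) = (1 − 6566/36072)·24300/6566 = 3.0272306.
deff = 1.780748 / 3.0272306 = 0.5882.

0.5882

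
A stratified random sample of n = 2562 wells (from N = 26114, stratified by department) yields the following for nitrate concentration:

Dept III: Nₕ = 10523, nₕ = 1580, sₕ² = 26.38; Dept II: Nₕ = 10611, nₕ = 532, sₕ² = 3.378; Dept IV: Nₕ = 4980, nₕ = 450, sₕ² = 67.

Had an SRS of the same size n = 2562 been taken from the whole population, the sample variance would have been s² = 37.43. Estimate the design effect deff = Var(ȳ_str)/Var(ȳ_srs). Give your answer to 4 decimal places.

Var(ȳ_str) = Σ Wₕ²(1−fₕ)sₕ²/nₕ with Wₕ = Nₕ/26114:
  Dept III: (10523/26114)²·(1−1580/10523)·26.38/1580 = 0.0023040596
  Dept II: (10611/26114)²·(1−532/10611)·3.378/532 = 9.9580654 × 10^-4
  Dept IV: (4980/26114)²·(1−450/4980)·67/450 = 0.0049254173
  → Var(ȳ_str) = 0.0082252834.
Var(ȳ_srs) = (1 − 2562/26114)·37.43/2562 = 0.013176349.
deff = 0.0082252834 / 0.013176349 = 0.6242.

0.6242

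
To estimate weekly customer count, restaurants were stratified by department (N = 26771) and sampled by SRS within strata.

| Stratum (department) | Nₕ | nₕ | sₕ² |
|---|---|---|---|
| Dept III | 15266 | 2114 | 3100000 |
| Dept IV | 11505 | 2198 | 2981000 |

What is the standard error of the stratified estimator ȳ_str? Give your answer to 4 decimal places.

Var(ȳ_str) = Σₕ Wₕ²(1 − fₕ)sₕ²/nₕ with Wₕ = Nₕ/N, N = 26771.
Dept III: Wₕ = 0.57024392; term = 0.57024392²·(1 − 0.13847766)·3100000/2114 = 410.81338.
Dept IV: Wₕ = 0.42975608; term = 0.42975608²·(1 − 0.19104737)·2981000/2198 = 202.62892.
Sum = 613.4423.
SE = √(613.4423) = 24.7678.

24.7678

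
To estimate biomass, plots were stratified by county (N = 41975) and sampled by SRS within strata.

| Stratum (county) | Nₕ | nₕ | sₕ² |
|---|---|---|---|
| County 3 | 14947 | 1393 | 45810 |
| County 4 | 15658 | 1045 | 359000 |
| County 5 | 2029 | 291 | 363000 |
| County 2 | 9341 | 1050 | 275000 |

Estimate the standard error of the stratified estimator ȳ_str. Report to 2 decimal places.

Var(ȳ_str) = Σₕ Wₕ²(1 − fₕ)sₕ²/nₕ with Wₕ = Nₕ/N, N = 41975.
County 3: Wₕ = 0.35609291; term = 0.35609291²·(1 − 0.09319596)·45810/1393 = 3.7813709.
County 4: Wₕ = 0.37303157; term = 0.37303157²·(1 − 0.06673905)·359000/1045 = 44.614129.
County 5: Wₕ = 0.04833830; term = 0.04833830²·(1 − 0.14342040)·363000/291 = 2.4966867.
County 2: Wₕ = 0.22253722; term = 0.22253722²·(1 − 0.11240767)·275000/1050 = 11.512305.
Sum = 62.404492.
SE = √(62.404492) = 7.90.

7.90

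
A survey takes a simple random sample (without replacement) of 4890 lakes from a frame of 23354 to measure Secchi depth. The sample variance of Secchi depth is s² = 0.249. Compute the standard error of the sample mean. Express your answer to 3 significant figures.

Under SRS without replacement, Var(ȳ) = (1 − f)·s²/n with f = n/N = 4890/23354 = 0.20938597.
Var(ȳ) = (1 − 0.20938597)·0.249/4890 = 0.79061403·5.0920245 × 10^-5 = 4.025826 × 10^-5.
SE(ȳ) = √(4.025826 × 10^-5) = 0.00634.

0.00634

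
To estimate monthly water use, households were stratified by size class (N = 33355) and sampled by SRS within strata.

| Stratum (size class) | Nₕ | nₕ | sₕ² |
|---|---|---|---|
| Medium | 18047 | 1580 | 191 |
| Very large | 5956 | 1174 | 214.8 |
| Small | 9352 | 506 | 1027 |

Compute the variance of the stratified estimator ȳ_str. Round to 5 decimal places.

0.18790

Var(ȳ_str) = Σₕ Wₕ²(1 − fₕ)sₕ²/nₕ with Wₕ = Nₕ/N, N = 33355.
Medium: Wₕ = 0.54105831; term = 0.54105831²·(1 − 0.08754918)·191/1580 = 0.032290435.
Very large: Wₕ = 0.17856393; term = 0.17856393²·(1 − 0.19711216)·214.8/1174 = 0.0046839101.
Small: Wₕ = 0.28037775; term = 0.28037775²·(1 − 0.05410607)·1027/506 = 0.15092093.
Sum = 0.18789528.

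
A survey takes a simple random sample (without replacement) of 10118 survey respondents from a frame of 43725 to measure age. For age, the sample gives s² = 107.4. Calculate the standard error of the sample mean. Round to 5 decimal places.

Under SRS without replacement, Var(ȳ) = (1 − f)·s²/n with f = n/N = 10118/43725 = 0.23140080.
Var(ȳ) = (1 − 0.23140080)·107.4/10118 = 0.76859920·0.010614746 = 0.0081584853.
SE(ȳ) = √(0.0081584853) = 0.09032.

0.09032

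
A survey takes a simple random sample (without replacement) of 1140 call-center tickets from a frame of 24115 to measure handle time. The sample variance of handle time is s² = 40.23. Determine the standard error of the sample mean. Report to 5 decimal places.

0.18336

Under SRS without replacement, Var(ȳ) = (1 − f)·s²/n with f = n/N = 1140/24115 = 0.04727348.
Var(ȳ) = (1 − 0.04727348)·40.23/1140 = 0.95272652·0.035289474 = 0.033621217.
SE(ȳ) = √(0.033621217) = 0.18336.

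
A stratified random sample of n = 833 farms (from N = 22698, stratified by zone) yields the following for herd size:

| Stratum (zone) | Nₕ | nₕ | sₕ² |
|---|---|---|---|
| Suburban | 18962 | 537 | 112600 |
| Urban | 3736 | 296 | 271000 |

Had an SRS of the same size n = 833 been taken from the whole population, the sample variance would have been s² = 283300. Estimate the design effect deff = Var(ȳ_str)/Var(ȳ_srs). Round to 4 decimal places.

0.5037

Var(ȳ_str) = Σ Wₕ²(1−fₕ)sₕ²/nₕ with Wₕ = Nₕ/22698:
  Suburban: (18962/22698)²·(1−537/18962)·112600/537 = 142.19377
  Urban: (3736/22698)²·(1−296/3736)·271000/296 = 22.838507
  → Var(ȳ_str) = 165.03228.
Var(ȳ_srs) = (1 − 833/22698)·283300/833 = 327.61476.
deff = 165.03228 / 327.61476 = 0.5037.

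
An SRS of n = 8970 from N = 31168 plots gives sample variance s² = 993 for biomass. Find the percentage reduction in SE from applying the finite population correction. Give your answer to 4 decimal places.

15.6078

f = n/N = 8970/31168 = 0.28779517.
SE_no-fpc = √(s²/n) = 0.33271961; SE_fpc = √((1−f)s²/n) = 0.2807895.
Ratio = √(1−f) = 0.84392229. Reduction = 100·(1 − 0.84392229) = 15.6078%.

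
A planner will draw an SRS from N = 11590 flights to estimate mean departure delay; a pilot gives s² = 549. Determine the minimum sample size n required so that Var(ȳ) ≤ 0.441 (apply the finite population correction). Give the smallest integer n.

Without fpc, n₀ = s²/D = 549/0.441 = 1244.8980.
With fpc, (1 − n/N)·s²/n ≤ D requires n ≥ n₀/(1 + n₀/N) = 1244.8980/(1 + 1244.8980/11590) = 1124.1513.
Rounding up, n = 1125.

1125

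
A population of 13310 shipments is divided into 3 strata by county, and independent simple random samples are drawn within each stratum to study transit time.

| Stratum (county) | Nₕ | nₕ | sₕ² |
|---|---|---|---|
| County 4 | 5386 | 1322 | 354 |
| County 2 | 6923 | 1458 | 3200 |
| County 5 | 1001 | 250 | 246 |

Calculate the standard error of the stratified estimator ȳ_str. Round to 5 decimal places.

Var(ȳ_str) = Σₕ Wₕ²(1 − fₕ)sₕ²/nₕ with Wₕ = Nₕ/N, N = 13310.
County 4: Wₕ = 0.40465815; term = 0.40465815²·(1 − 0.24545117)·354/1322 = 0.033085351.
County 2: Wₕ = 0.52013524; term = 0.52013524²·(1 − 0.21060234)·3200/1458 = 0.46872794.
County 5: Wₕ = 0.07520661; term = 0.07520661²·(1 − 0.24975025)·246/250 = 0.0041755434.
Sum = 0.50598883.
SE = √(0.50598883) = 0.71133.

0.71133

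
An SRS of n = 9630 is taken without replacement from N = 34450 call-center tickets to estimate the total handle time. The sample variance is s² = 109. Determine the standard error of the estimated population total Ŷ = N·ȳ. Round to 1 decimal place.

Var(Ŷ) = N²·Var(ȳ) = N²·(1 − n/N)·s²/n.
f = 9630/34450 = 0.27953556; Var(ȳ) = 0.72046444·109/9630 = 0.0081547896.
Var(Ŷ) = 34450² · 0.0081547896 = 9.6781247 × 10^6.
SE(Ŷ) = √(9.6781247 × 10^6) = 3111.0.

3111.0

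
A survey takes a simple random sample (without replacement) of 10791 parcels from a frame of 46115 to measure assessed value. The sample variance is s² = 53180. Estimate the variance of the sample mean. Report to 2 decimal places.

Under SRS without replacement, Var(ȳ) = (1 − f)·s²/n with f = n/N = 10791/46115 = 0.23400195.
Var(ȳ) = (1 − 0.23400195)·53180/10791 = 0.76599805·4.9281809 = 3.7749769.

3.77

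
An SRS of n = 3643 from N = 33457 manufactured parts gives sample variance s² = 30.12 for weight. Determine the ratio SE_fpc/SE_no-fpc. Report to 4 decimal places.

0.9440

f = n/N = 3643/33457 = 0.10888603.
SE_no-fpc = √(s²/n) = 0.090928054; SE_fpc = √((1−f)s²/n) = 0.085835022.
Ratio = √(1−f) = 0.94398833.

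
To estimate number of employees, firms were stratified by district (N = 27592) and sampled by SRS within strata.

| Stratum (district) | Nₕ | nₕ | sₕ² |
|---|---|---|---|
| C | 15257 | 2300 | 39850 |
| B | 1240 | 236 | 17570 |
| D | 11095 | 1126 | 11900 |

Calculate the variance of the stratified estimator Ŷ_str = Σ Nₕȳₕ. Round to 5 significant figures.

Var(Ŷ_str) = Σₕ Nₕ²(1 − fₕ)sₕ²/nₕ.
C: 15257²·(1 − 2300/15257)·39850/2300 = 3.4251066 × 10^9.
B: 1240²·(1 − 236/1240)·17570/236 = 9.2686217 × 10^7.
D: 11095²·(1 − 1126/11095)·11900/1126 = 1.1689272 × 10^9.
Sum = 4.68672 × 10^9.

4.6867 × 10^9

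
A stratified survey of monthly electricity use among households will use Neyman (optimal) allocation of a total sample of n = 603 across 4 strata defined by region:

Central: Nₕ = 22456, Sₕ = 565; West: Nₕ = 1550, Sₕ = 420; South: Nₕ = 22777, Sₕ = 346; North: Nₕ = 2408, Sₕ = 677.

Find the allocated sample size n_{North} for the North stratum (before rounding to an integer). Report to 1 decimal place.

43.0

Neyman allocation: nₕ = n·NₕSₕ / Σⱼ NⱼSⱼ.
Σ NⱼSⱼ = 22456·565 + 1550·420 + 22777·346 + 2408·677 = 2.2849698 × 10^7.
n_{North} = 603·2408·677 / (2.2849698 × 10^7) = 43.0.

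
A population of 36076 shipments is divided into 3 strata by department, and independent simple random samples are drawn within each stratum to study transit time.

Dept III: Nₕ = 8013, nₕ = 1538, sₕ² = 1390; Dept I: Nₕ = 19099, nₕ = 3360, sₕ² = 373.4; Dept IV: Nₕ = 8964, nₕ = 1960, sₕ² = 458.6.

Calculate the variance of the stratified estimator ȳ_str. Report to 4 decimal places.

Var(ȳ_str) = Σₕ Wₕ²(1 − fₕ)sₕ²/nₕ with Wₕ = Nₕ/N, N = 36076.
Dept III: Wₕ = 0.22211443; term = 0.22211443²·(1 − 0.19193810)·1390/1538 = 0.036029366.
Dept I: Wₕ = 0.52941013; term = 0.52941013²·(1 − 0.17592544)·373.4/3360 = 0.025667646.
Dept IV: Wₕ = 0.24847544; term = 0.24847544²·(1 − 0.21865239)·458.6/1960 = 0.011287278.
Sum = 0.07298429.

0.0730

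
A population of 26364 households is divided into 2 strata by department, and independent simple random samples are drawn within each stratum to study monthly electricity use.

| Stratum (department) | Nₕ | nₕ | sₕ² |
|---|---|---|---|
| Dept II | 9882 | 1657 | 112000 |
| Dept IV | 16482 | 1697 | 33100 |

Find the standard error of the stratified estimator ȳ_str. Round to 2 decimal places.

3.84

Var(ȳ_str) = Σₕ Wₕ²(1 − fₕ)sₕ²/nₕ with Wₕ = Nₕ/N, N = 26364.
Dept II: Wₕ = 0.37482931; term = 0.37482931²·(1 − 0.16767861)·112000/1657 = 7.9041225.
Dept IV: Wₕ = 0.62517069; term = 0.62517069²·(1 − 0.10296081)·33100/1697 = 6.8384045.
Sum = 14.742527.
SE = √(14.742527) = 3.84.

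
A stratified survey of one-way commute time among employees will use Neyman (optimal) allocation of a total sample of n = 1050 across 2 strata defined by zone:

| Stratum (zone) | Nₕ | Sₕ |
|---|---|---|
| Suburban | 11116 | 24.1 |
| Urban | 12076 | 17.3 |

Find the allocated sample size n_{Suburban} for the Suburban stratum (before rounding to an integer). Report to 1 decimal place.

Neyman allocation: nₕ = n·NₕSₕ / Σⱼ NⱼSⱼ.
Σ NⱼSⱼ = 11116·24.1 + 12076·17.3 = 476810.4.
n_{Suburban} = 1050·11116·24.1 / 476810.4 = 589.9.

589.9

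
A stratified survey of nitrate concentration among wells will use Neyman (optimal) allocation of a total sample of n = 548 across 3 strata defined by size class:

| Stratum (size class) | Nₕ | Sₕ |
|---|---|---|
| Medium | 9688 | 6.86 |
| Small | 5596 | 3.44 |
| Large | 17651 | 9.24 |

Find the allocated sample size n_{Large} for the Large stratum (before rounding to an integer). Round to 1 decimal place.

359.2

Neyman allocation: nₕ = n·NₕSₕ / Σⱼ NⱼSⱼ.
Σ NⱼSⱼ = 9688·6.86 + 5596·3.44 + 17651·9.24 = 248805.16.
n_{Large} = 548·17651·9.24 / 248805.16 = 359.2.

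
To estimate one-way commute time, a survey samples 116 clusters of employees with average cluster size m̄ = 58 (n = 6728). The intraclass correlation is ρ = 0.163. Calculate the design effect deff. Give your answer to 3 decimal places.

deff = 1 + (58 − 1)·0.163 = 1 + 9.291 = 10.291.

10.291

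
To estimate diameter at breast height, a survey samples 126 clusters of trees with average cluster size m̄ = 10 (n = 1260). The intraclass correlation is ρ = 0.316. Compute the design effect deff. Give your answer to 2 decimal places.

3.84

deff = 1 + (10 − 1)·0.316 = 1 + 2.844 = 3.844.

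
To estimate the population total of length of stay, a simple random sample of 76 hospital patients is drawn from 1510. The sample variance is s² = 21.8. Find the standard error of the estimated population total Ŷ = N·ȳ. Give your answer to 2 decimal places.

788.11

Var(Ŷ) = N²·Var(ȳ) = N²·(1 − n/N)·s²/n.
f = 76/1510 = 0.05033113; Var(ȳ) = 0.94966887·21.8/76 = 0.27240502.
Var(Ŷ) = 1510² · 0.27240502 = 621110.69.
SE(Ŷ) = √(621110.69) = 788.11.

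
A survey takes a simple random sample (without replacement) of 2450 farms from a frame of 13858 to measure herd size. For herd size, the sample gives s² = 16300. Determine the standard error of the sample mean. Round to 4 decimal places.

2.3403

Under SRS without replacement, Var(ȳ) = (1 − f)·s²/n with f = n/N = 2450/13858 = 0.17679319.
Var(ȳ) = (1 − 0.17679319)·16300/2450 = 0.82320681·6.6530612 = 5.4768453.
SE(ȳ) = √(5.4768453) = 2.3403.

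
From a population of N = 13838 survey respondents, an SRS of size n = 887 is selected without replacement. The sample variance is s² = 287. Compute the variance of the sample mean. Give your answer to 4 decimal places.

0.3028

Under SRS without replacement, Var(ȳ) = (1 − f)·s²/n with f = n/N = 887/13838 = 0.06409886.
Var(ȳ) = (1 − 0.06409886)·287/887 = 0.93590114·0.32356257 = 0.30282258.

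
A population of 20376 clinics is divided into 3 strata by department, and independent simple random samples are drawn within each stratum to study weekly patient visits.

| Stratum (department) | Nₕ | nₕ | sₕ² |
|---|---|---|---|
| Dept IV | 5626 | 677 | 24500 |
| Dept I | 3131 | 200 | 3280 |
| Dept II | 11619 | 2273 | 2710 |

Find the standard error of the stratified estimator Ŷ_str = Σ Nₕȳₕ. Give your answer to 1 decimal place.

Var(Ŷ_str) = Σₕ Nₕ²(1 − fₕ)sₕ²/nₕ.
Dept IV: 5626²·(1 − 677/5626)·24500/677 = 1.0076149 × 10^9.
Dept I: 3131²·(1 − 200/3131)·3280/200 = 1.5050216 × 10^8.
Dept II: 11619²·(1 − 2273/11619)·2710/2273 = 1.2946858 × 10^8.
Sum = 1.2875856 × 10^9.
SE = √(1.2875856 × 10^9) = 35882.9.

35882.9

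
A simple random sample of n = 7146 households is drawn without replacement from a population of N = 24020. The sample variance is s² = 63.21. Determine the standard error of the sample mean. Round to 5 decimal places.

0.07883

Under SRS without replacement, Var(ȳ) = (1 − f)·s²/n with f = n/N = 7146/24020 = 0.29750208.
Var(ȳ) = (1 − 0.29750208)·63.21/7146 = 0.70249792·0.008845508 = 0.0062139509.
SE(ȳ) = √(0.0062139509) = 0.07883.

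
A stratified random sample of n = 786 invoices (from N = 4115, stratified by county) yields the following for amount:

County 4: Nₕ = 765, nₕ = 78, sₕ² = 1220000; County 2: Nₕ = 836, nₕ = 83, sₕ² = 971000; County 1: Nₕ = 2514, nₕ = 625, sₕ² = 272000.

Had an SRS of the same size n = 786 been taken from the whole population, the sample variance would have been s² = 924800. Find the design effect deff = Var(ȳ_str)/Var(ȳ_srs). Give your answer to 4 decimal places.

Var(ȳ_str) = Σ Wₕ²(1−fₕ)sₕ²/nₕ with Wₕ = Nₕ/4115:
  County 4: (765/4115)²·(1−78/765)·1220000/78 = 485.44912
  County 2: (836/4115)²·(1−83/836)·971000/83 = 434.91332
  County 1: (2514/4115)²·(1−625/2514)·272000/625 = 122.05243
  → Var(ȳ_str) = 1042.4149.
Var(ȳ_srs) = (1 − 786/4115)·924800/786 = 951.85157.
deff = 1042.4149 / 951.85157 = 1.0951.

1.0951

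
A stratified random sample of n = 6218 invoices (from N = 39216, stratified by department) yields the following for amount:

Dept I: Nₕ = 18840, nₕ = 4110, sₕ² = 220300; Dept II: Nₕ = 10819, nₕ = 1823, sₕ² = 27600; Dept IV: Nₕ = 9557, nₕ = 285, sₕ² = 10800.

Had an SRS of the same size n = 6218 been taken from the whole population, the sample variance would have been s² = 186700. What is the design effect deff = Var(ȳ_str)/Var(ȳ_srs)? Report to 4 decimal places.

Var(ȳ_str) = Σ Wₕ²(1−fₕ)sₕ²/nₕ with Wₕ = Nₕ/39216:
  Dept I: (18840/39216)²·(1−4110/18840)·220300/4110 = 9.6722994
  Dept II: (10819/39216)²·(1−1823/10819)·27600/1823 = 0.95814755
  Dept IV: (9557/39216)²·(1−285/9557)·10800/285 = 2.1834704
  → Var(ȳ_str) = 12.813917.
Var(ȳ_srs) = (1 − 6218/39216)·186700/6218 = 25.26492.
deff = 12.813917 / 25.26492 = 0.5072.

0.5072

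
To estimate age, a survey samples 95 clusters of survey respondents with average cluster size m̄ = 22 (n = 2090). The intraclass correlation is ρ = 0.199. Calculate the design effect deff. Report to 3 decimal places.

deff = 1 + (22 − 1)·0.199 = 1 + 4.179 = 5.179.

5.179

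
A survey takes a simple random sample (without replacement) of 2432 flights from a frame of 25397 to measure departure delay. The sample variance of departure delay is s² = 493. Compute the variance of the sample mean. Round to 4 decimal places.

Under SRS without replacement, Var(ȳ) = (1 − f)·s²/n with f = n/N = 2432/25397 = 0.09575934.
Var(ȳ) = (1 − 0.09575934)·493/2432 = 0.90424066·0.20271382 = 0.18330207.

0.1833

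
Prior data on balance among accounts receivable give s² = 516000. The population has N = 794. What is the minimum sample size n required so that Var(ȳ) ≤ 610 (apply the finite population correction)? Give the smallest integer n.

410

Without fpc, n₀ = s²/D = 516000/610 = 845.9016.
With fpc, (1 − n/N)·s²/n ≤ D requires n ≥ n₀/(1 + n₀/N) = 845.9016/(1 + 845.9016/794) = 409.5647.
Rounding up, n = 410.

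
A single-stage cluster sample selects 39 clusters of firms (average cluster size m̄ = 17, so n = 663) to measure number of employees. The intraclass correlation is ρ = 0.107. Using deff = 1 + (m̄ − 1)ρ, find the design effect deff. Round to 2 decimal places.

2.71

deff = 1 + (17 − 1)·0.107 = 1 + 1.712 = 2.712.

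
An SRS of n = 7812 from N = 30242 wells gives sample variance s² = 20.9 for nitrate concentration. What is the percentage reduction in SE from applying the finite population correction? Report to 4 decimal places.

13.8789

f = n/N = 7812/30242 = 0.25831625.
SE_no-fpc = √(s²/n) = 0.051723991; SE_fpc = √((1−f)s²/n) = 0.044545251.
Ratio = √(1−f) = 0.86121063. Reduction = 100·(1 − 0.86121063) = 13.8789%.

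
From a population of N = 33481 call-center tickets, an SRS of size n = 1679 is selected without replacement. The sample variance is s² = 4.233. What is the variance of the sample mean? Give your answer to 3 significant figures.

Under SRS without replacement, Var(ȳ) = (1 − f)·s²/n with f = n/N = 1679/33481 = 0.05014785.
Var(ȳ) = (1 − 0.05014785)·4.233/1679 = 0.94985215·0.0025211435 = 0.0023947136.

0.00239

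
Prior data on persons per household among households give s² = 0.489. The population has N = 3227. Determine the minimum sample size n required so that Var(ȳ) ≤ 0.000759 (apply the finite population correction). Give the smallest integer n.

538

Without fpc, n₀ = s²/D = 0.489/0.000759 = 644.2688.
With fpc, (1 − n/N)·s²/n ≤ D requires n ≥ n₀/(1 + n₀/N) = 644.2688/(1 + 644.2688/3227) = 537.0475.
Rounding up, n = 538.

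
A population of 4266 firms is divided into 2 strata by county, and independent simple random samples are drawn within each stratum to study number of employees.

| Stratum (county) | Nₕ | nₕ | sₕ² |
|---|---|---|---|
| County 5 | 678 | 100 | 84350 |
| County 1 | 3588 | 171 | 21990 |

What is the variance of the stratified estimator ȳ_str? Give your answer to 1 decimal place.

104.8

Var(ȳ_str) = Σₕ Wₕ²(1 − fₕ)sₕ²/nₕ with Wₕ = Nₕ/N, N = 4266.
County 5: Wₕ = 0.15893108; term = 0.15893108²·(1 − 0.14749263)·84350/100 = 18.163558.
County 1: Wₕ = 0.84106892; term = 0.84106892²·(1 − 0.04765886)·21990/171 = 86.633294.
Sum = 104.79685.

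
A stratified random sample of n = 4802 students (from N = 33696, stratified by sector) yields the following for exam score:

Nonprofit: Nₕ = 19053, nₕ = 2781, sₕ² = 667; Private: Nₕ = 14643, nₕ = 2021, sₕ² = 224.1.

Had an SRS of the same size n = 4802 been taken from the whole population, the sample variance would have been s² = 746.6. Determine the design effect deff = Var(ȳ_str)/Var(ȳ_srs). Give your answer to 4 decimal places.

0.6266

Var(ȳ_str) = Σ Wₕ²(1−fₕ)sₕ²/nₕ with Wₕ = Nₕ/33696:
  Nonprofit: (19053/33696)²·(1−2781/19053)·667/2781 = 0.065489617
  Private: (14643/33696)²·(1−2021/14643)·224.1/2021 = 0.018049995
  → Var(ȳ_str) = 0.083539612.
Var(ȳ_srs) = (1 − 4802/33696)·746.6/4802 = 0.13331995.
deff = 0.083539612 / 0.13331995 = 0.6266.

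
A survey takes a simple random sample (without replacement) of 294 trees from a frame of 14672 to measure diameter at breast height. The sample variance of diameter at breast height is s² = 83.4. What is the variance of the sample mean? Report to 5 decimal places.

Under SRS without replacement, Var(ȳ) = (1 − f)·s²/n with f = n/N = 294/14672 = 0.02003817.
Var(ȳ) = (1 − 0.02003817)·83.4/294 = 0.97996183·0.28367347 = 0.27798917.

0.27799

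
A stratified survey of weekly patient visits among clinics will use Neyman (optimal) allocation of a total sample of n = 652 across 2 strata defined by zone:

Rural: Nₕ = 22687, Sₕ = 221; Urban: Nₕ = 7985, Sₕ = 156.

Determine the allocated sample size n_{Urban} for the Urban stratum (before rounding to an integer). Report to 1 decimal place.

Neyman allocation: nₕ = n·NₕSₕ / Σⱼ NⱼSⱼ.
Σ NⱼSⱼ = 22687·221 + 7985·156 = 6.259487 × 10^6.
n_{Urban} = 652·7985·156 / (6.259487 × 10^6) = 129.8.

129.8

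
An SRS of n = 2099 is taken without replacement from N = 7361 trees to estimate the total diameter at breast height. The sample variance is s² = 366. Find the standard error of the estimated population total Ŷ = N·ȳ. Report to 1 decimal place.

Var(Ŷ) = N²·Var(ȳ) = N²·(1 − n/N)·s²/n.
f = 2099/7361 = 0.28515147; Var(ȳ) = 0.71484853·366/2099 = 0.12464724.
Var(Ŷ) = 7361² · 0.12464724 = 6.7539261 × 10^6.
SE(Ŷ) = √(6.7539261 × 10^6) = 2598.8.

2598.8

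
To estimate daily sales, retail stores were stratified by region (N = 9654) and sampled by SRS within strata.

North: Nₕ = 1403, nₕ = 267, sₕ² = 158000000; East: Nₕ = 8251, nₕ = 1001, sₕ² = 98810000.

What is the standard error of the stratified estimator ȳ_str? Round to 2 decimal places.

Var(ȳ_str) = Σₕ Wₕ²(1 − fₕ)sₕ²/nₕ with Wₕ = Nₕ/N, N = 9654.
North: Wₕ = 0.14532836; term = 0.14532836²·(1 − 0.19030649)·158000000/267 = 10119.691.
East: Wₕ = 0.85467164; term = 0.85467164²·(1 − 0.12131863)·98810000/1001 = 63357.324.
Sum = 73477.015.
SE = √(73477.015) = 271.07.

271.07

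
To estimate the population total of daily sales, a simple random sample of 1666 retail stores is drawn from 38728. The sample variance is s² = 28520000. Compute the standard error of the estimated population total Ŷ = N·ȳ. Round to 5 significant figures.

Var(Ŷ) = N²·Var(ȳ) = N²·(1 − n/N)·s²/n.
f = 1666/38728 = 0.04301797; Var(ȳ) = 0.95698203·28520000/1666 = 16382.429.
Var(Ŷ) = 38728² · 16382.429 = 2.4571317 × 10^13.
SE(Ŷ) = √(2.4571317 × 10^13) = 4.9569 × 10^6.

4.9569 × 10^6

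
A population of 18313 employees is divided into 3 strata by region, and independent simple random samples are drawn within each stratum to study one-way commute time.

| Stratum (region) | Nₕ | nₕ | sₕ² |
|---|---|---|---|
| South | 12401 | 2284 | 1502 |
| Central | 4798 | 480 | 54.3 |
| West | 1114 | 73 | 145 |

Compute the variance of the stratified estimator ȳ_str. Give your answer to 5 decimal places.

Var(ȳ_str) = Σₕ Wₕ²(1 − fₕ)sₕ²/nₕ with Wₕ = Nₕ/N, N = 18313.
South: Wₕ = 0.67716922; term = 0.67716922²·(1 − 0.18417870)·1502/2284 = 0.24601597.
Central: Wₕ = 0.26199967; term = 0.26199967²·(1 − 0.10004168)·54.3/480 = 0.0069884761.
West: Wₕ = 0.06083110; term = 0.06083110²·(1 − 0.06552962)·145/73 = 0.0068685027.
Sum = 0.25987295.

0.25987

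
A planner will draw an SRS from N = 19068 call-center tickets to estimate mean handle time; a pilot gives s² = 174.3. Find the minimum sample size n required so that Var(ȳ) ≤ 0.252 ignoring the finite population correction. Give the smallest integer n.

Without fpc, n₀ = s²/D = 174.3/0.252 = 691.6667.
Rounding up, n = 692.

692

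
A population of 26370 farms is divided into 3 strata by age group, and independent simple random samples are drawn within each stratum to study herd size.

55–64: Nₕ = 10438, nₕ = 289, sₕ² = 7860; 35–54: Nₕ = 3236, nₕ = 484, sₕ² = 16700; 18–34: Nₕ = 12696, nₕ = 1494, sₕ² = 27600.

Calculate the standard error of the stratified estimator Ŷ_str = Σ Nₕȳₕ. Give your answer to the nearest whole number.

76261

Var(Ŷ_str) = Σₕ Nₕ²(1 − fₕ)sₕ²/nₕ.
55–64: 10438²·(1 − 289/10438)·7860/289 = 2.8811459 × 10^9.
35–54: 3236²·(1 − 484/3236)·16700/484 = 3.0727558 × 10^8.
18–34: 12696²·(1 − 1494/12696)·27600/1494 = 2.6273684 × 10^9.
Sum = 5.8157899 × 10^9.
SE = √(5.8157899 × 10^9) = 76261.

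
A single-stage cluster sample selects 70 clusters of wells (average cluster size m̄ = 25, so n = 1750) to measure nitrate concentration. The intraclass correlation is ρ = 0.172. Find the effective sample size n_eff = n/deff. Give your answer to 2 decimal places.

341.26

deff = 1 + (25 − 1)·0.172 = 1 + 4.128 = 5.128.
n_eff = 1750 / 5.128 = 341.26.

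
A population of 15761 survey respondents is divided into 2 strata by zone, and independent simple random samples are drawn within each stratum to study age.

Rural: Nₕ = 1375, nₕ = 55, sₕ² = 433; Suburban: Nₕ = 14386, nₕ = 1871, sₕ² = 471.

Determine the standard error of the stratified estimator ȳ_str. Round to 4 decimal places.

Var(ȳ_str) = Σₕ Wₕ²(1 − fₕ)sₕ²/nₕ with Wₕ = Nₕ/N, N = 15761.
Rural: Wₕ = 0.08724066; term = 0.08724066²·(1 − 0.04000000)·433/55 = 0.057522042.
Suburban: Wₕ = 0.91275934; term = 0.91275934²·(1 − 0.13005700)·471/1871 = 0.18245278.
Sum = 0.23997482.
SE = √(0.23997482) = 0.4899.

0.4899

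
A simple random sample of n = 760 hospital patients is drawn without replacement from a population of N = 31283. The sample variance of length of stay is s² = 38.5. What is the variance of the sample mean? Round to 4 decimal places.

Under SRS without replacement, Var(ȳ) = (1 − f)·s²/n with f = n/N = 760/31283 = 0.02429435.
Var(ȳ) = (1 − 0.02429435)·38.5/760 = 0.97570565·0.050657895 = 0.049427194.

0.0494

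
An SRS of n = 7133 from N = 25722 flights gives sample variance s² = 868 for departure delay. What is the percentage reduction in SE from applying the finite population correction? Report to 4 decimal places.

f = n/N = 7133/25722 = 0.27731125.
SE_no-fpc = √(s²/n) = 0.34883797; SE_fpc = √((1−f)s²/n) = 0.296551.
Ratio = √(1−f) = 0.85011102. Reduction = 100·(1 − 0.85011102) = 14.9889%.

14.9889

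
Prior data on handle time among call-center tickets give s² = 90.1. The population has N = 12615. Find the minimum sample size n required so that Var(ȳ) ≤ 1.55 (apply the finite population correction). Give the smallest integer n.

58

Without fpc, n₀ = s²/D = 90.1/1.55 = 58.1290.
With fpc, (1 − n/N)·s²/n ≤ D requires n ≥ n₀/(1 + n₀/N) = 58.1290/(1 + 58.1290/12615) = 57.8624.
Rounding up, n = 58.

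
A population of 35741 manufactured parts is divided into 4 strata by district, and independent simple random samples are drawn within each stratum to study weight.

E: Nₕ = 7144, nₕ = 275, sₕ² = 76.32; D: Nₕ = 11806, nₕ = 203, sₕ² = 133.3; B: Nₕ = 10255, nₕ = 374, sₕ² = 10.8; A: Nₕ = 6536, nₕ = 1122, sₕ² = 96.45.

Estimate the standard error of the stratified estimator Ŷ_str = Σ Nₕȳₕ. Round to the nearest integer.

Var(Ŷ_str) = Σₕ Nₕ²(1 − fₕ)sₕ²/nₕ.
E: 7144²·(1 − 275/7144)·76.32/275 = 1.3618856 × 10^7.
D: 11806²·(1 − 203/11806)·133.3/203 = 8.9951246 × 10^7.
B: 10255²·(1 − 374/10255)·10.8/374 = 2.926097 × 10^6.
A: 6536²·(1 − 1122/6536)·96.45/1122 = 3.0418631 × 10^6.
Sum = 1.0953806 × 10^8.
SE = √(1.0953806 × 10^8) = 10466.

10466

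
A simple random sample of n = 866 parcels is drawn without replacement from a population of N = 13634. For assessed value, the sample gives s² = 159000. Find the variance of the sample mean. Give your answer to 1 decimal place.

Under SRS without replacement, Var(ȳ) = (1 − f)·s²/n with f = n/N = 866/13634 = 0.06351768.
Var(ȳ) = (1 − 0.06351768)·159000/866 = 0.93648232·183.60277 = 171.94075.

171.9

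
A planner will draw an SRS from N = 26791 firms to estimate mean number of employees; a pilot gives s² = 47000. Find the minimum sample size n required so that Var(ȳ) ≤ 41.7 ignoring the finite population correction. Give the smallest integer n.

1128

Without fpc, n₀ = s²/D = 47000/41.7 = 1127.0983.
Rounding up, n = 1128.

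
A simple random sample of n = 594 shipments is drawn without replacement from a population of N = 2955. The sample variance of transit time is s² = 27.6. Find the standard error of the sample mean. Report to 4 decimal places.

0.1927

Under SRS without replacement, Var(ȳ) = (1 − f)·s²/n with f = n/N = 594/2955 = 0.20101523.
Var(ȳ) = (1 − 0.20101523)·27.6/594 = 0.79898477·0.046464646 = 0.037124545.
SE(ȳ) = √(0.037124545) = 0.1927.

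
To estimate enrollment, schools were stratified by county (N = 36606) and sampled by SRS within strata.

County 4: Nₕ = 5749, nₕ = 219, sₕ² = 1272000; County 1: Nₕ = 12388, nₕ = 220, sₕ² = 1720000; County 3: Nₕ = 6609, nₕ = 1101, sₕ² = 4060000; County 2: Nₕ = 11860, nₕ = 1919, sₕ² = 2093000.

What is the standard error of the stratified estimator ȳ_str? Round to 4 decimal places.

34.8341

Var(ȳ_str) = Σₕ Wₕ²(1 − fₕ)sₕ²/nₕ with Wₕ = Nₕ/N, N = 36606.
County 4: Wₕ = 0.15705076; term = 0.15705076²·(1 − 0.03809358)·1272000/219 = 137.80212.
County 1: Wₕ = 0.33841447; term = 0.33841447²·(1 − 0.01775912)·1720000/220 = 879.47118.
County 3: Wₕ = 0.18054417; term = 0.18054417²·(1 − 0.16659101)·4060000/1101 = 100.17604.
County 2: Wₕ = 0.32399060; term = 0.32399060²·(1 − 0.16180438)·2093000/1919 = 95.963143.
Sum = 1213.4125.
SE = √(1213.4125) = 34.8341.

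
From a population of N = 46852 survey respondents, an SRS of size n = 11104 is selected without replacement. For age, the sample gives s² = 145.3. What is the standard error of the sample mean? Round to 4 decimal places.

0.0999

Under SRS without replacement, Var(ȳ) = (1 − f)·s²/n with f = n/N = 11104/46852 = 0.23700162.
Var(ȳ) = (1 − 0.23700162)·145.3/11104 = 0.76299838·0.013085375 = 0.0099841196.
SE(ȳ) = √(0.0099841196) = 0.0999.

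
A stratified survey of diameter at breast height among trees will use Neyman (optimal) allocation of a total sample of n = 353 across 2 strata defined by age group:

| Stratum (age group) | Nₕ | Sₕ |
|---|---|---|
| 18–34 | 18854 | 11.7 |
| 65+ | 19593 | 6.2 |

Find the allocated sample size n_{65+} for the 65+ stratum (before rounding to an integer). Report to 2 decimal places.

125.36

Neyman allocation: nₕ = n·NₕSₕ / Σⱼ NⱼSⱼ.
Σ NⱼSⱼ = 18854·11.7 + 19593·6.2 = 342068.4.
n_{65+} = 353·19593·6.2 / 342068.4 = 125.36.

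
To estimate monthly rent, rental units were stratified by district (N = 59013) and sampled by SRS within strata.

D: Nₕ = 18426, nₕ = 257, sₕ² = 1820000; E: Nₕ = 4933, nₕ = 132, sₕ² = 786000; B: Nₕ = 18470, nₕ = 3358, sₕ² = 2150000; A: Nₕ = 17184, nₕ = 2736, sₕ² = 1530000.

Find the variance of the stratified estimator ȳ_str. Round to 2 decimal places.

812.45

Var(ȳ_str) = Σₕ Wₕ²(1 − fₕ)sₕ²/nₕ with Wₕ = Nₕ/N, N = 59013.
D: Wₕ = 0.31223629; term = 0.31223629²·(1 − 0.01394768)·1820000/257 = 680.77715.
E: Wₕ = 0.08359175; term = 0.08359175²·(1 − 0.02675856)·786000/132 = 40.494501.
B: Wₕ = 0.31298189; term = 0.31298189²·(1 − 0.18180834)·2150000/3358 = 51.315814.
A: Wₕ = 0.29119008; term = 0.29119008²·(1 − 0.15921788)·1530000/2736 = 39.866852.
Sum = 812.45432.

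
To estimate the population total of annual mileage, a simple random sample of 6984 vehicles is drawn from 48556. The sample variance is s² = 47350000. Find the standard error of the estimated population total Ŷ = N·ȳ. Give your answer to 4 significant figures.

3.699 × 10^6

Var(Ŷ) = N²·Var(ȳ) = N²·(1 − n/N)·s²/n.
f = 6984/48556 = 0.14383392; Var(ȳ) = 0.85616608·47350000/6984 = 5804.6197.
Var(Ŷ) = 48556² · 5804.6197 = 1.3685466 × 10^13.
SE(Ŷ) = √(1.3685466 × 10^13) = 3.699 × 10^6.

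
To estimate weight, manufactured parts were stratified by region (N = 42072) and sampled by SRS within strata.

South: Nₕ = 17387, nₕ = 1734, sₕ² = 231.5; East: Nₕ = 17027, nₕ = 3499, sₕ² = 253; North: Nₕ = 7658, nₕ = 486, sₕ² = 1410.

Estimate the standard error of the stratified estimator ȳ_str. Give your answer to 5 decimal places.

0.34635

Var(ȳ_str) = Σₕ Wₕ²(1 − fₕ)sₕ²/nₕ with Wₕ = Nₕ/N, N = 42072.
South: Wₕ = 0.41326773; term = 0.41326773²·(1 − 0.09972968)·231.5/1734 = 0.020527583.
East: Wₕ = 0.40471097; term = 0.40471097²·(1 − 0.20549715)·253/3499 = 0.0094094014.
North: Wₕ = 0.18202130; term = 0.18202130²·(1 − 0.06346305)·1410/486 = 0.090022728.
Sum = 0.11995971.
SE = √(0.11995971) = 0.34635.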